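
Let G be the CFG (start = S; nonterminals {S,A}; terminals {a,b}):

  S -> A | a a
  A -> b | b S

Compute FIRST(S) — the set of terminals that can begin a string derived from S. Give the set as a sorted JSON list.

Compute FIRST by fixpoint:
pass 1:
  A via A→b: +{b}
  S via S→A: +{b}
  S via S→a a: +{a}
  FIRST[S]={a,b}  FIRST[A]={b}
pass 2: (stable)
  FIRST[S]={a,b}  FIRST[A]={b}

FIRST(S) = ["a", "b"]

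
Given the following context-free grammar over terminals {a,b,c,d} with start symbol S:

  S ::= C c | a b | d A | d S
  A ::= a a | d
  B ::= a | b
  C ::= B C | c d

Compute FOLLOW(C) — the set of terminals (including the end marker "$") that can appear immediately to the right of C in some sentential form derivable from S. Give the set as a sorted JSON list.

Compute FIRST by fixpoint:
pass 1:
  A via A→a a: +{a}
  A via A→d: +{d}
  B via B→a: +{a}
  B via B→b: +{b}
  C via C→B C: +{a,b}
  C via C→c d: +{c}
  S via S→C c: +{a,b,c}
  S via S→d A: +{d}
  FIRST[S]={a,b,c,d}  FIRST[A]={a,d}  FIRST[B]={a,b}  FIRST[C]={a,b,c}
pass 2: (no change)
  FIRST[S]={a,b,c,d}  FIRST[A]={a,d}  FIRST[B]={a,b}  FIRST[C]={a,b,c}

Compute FOLLOW by fixpoint:
seed FOLLOW(S) with $
round 1:
  C→B C: FOLLOW(B) ⊇ FIRST(C) = {a,b,c}; new: +{a,b,c}
  S→C c: FOLLOW(C) ⊇ FIRST(c) = {c}; new: +{c}
  S→d A: FOLLOW(A) ⊇ FOLLOW(S) ⊇ {$}; new: +{$}
  FOLLOW[S]={$}  FOLLOW[A]={$}  FOLLOW[B]={a,b,c}  FOLLOW[C]={c}
round 2: done
  FOLLOW[S]={$}  FOLLOW[A]={$}  FOLLOW[B]={a,b,c}  FOLLOW[C]={c}

FOLLOW(C) = ["c"]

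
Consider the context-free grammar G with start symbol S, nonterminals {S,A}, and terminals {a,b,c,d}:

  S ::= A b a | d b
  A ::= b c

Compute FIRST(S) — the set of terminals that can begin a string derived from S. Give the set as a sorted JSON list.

Compute FIRST by fixpoint:
round 1:
  A via A→b c: +{b}
  S via S→A b a: +{b}
  S via S→d b: +{d}
  FIRST(S)={b,d}  FIRST(A)={b}
round 2: (stable)
  FIRST(S)={b,d}  FIRST(A)={b}

FIRST(S) = ["b", "d"]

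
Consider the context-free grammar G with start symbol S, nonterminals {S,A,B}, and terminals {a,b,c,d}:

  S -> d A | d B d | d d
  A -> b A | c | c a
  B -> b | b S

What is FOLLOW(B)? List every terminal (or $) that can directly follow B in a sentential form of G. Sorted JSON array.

Compute FIRST by fixpoint:
iter 1:
  A via A→b A: +{b}
  A via A→c: +{c}
  B via B→b: +{b}
  S via S→d A: +{d}
  S: {d}  A: {b,c}  B: {b}
iter 2: (no change)
  S: {d}  A: {b,c}  B: {b}

Compute FOLLOW by fixpoint:
seed FOLLOW(S) with $
[1]
  S→d A: FOLLOW(A) ⊇ FOLLOW(S) ⊇ {$}; new: +{$}
  S→d B d: FOLLOW(B) ⊇ FIRST(d) = {d}; new: +{d}
  S: {$}  A: {$}  B: {d}
[2]
  B→b S: FOLLOW(S) ⊇ FOLLOW(B) ⊇ {d}; new: +{d}
  S→d A: FOLLOW(A) ⊇ FOLLOW(S) ⊇ {$,d}; new: +{d}
  S: {$,d}  A: {$,d}  B: {d}
[3] (no change)
  S: {$,d}  A: {$,d}  B: {d}

FOLLOW(B) = ["d"]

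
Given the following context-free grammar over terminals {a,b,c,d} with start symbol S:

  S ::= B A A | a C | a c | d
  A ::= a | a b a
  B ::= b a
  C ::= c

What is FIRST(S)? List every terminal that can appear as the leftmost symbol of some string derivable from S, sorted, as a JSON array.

FIRST iteration:
round 1:
  A via A→a: +{a}
  B via B→b a: +{b}
  C via C→c: +{c}
  S via S→B A A: +{b}
  S via S→a C: +{a}
  S via S→d: +{d}
  FIRST[S]={a,b,d}  FIRST[A]={a}  FIRST[B]={b}  FIRST[C]={c}
round 2: (no change)
  FIRST[S]={a,b,d}  FIRST[A]={a}  FIRST[B]={b}  FIRST[C]={c}

FIRST(S) = ["a", "b", "d"]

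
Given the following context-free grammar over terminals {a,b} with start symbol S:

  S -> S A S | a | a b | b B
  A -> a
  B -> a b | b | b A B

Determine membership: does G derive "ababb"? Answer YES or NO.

CNF form of G:
  S -> S X3 | T0 T1 | T1 B | a
  A -> a
  B -> T0 T1 | T1 X2 | b
  T0 -> a
  T1 -> b
  X2 -> A B
  X3 -> A S

CYK fill:
  [0..0]={A,S,T0}  "a"  orig:{A,S}
  [1..1]={B,T1}  "b"  orig:{B}
  [2..2]={A,S,T0}  "a"  orig:{A,S}
  [3..3]={B,T1}  "b"  orig:{B}
  [4..4]={B,T1}  "b"  orig:{B}
  [0..1]={B,S,X2}  "ab"  orig:{B,S}
  [1..2]=∅  "ba"
  [2..3]={B,S,X2}  "ab"  orig:{B,S}
  [3..4]={S}  "bb"
  [0..2]=∅  "aba"
  [1..3]={B,S}  "bab"
  [2..4]={X3}  "abb"  orig:{}
  [0..3]={X2,X3}  "abab"  orig:{}
  [1..4]=∅  "babb"
  [0..4]={S}  "ababb"

S ∈ T[0,4] ⇒ YES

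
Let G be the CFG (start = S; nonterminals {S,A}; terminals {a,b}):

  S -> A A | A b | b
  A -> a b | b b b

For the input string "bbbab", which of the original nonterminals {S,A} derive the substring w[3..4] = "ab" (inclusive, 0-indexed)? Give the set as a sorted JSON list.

CNF form of G:
  S -> A A | A T1 | b
  A -> T0 T1 | T1 X2
  T0 -> a
  T1 -> b
  X2 -> T1 T1

CYK fill, restricted to cells inside w[3..4]:
  cell(3,3) a: {T0}  orig:{}
  cell(4,4) b: {S,T1}  orig:{S}
  cell(3,4) ab: {A}

Original NTs in T[3,4] deriving "ab": ["A"]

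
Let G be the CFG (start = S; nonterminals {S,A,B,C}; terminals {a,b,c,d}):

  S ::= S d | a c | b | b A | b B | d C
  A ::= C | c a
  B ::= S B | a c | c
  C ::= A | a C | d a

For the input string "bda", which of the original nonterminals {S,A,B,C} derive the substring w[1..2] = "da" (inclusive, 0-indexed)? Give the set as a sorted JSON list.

Convert to CNF:
  S -> S T2 | T0 T1 | T2 C | T3 A | T3 B | b
  A -> T0 C | T1 T0 | T2 T0
  B -> S B | T0 T1 | c
  C -> T0 C | T1 T0 | T2 T0
  T0 -> a
  T1 -> c
  T2 -> d
  T3 -> b

Fill CYK table bottom-up (cells [i..j] with 1 ≤ i ≤ j ≤ 2 only):
  cell(1,1) d: {T2}  orig:{}
  cell(2,2) a: {T0}  orig:{}
  cell(1,2) da: {A,C}

Original NTs in T[1,2] deriving "da": ["A", "C"]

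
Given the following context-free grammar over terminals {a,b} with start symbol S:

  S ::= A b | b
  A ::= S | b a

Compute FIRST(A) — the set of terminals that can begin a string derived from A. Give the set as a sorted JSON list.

FIRST sets, iterate to fixpoint:
[1]
  A via A→b a: +{b}
  S via S→A b: +{b}
  FIRST(S)={b}  FIRST(A)={b}
[2] (stable)
  FIRST(S)={b}  FIRST(A)={b}

FIRST(A) = ["b"]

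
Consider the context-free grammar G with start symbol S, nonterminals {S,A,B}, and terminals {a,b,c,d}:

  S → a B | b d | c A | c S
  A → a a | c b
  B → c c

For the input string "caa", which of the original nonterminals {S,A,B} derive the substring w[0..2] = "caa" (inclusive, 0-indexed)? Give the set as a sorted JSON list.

Convert to CNF:
  S -> T0 B | T1 A | T1 S | T2 T3
  A -> T0 T0 | T1 T2
  B -> T1 T1
  T0 -> a
  T1 -> c
  T2 -> b
  T3 -> d

CYK fill, restricted to cells inside w[0..2]:
  T[0,0] 'c' = {T1}  orig:{}
  T[1,1] 'a' = {T0}  orig:{}
  T[2,2] 'a' = {T0}  orig:{}
  T[0,1] 'ca' = ∅
  T[1,2] 'aa' = {A}
  T[0,2] 'caa' = {S}

Original NTs in T[0,2] deriving "caa": ["S"]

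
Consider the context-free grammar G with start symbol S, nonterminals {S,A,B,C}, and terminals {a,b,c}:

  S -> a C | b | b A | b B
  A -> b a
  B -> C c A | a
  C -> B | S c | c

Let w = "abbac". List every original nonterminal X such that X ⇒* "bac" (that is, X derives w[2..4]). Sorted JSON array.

CNF form of G:
  S -> T0 A | T0 B | T1 C | b
  A -> T0 T1
  B -> C X3 | a
  C -> C X4 | S T2 | a | c
  T0 -> b
  T1 -> a
  T2 -> c
  X3 -> T2 A
  X4 -> T2 A

Fill CYK table bottom-up, restricted to cells inside w[2..4]:
  [2..2]={S,T0}  "b"  orig:{S}
  [3..3]={B,C,T1}  "a"  orig:{B,C}
  [4..4]={C,T2}  "c"  orig:{C}
  [2..3]={A,S}  "ba"
  [3..4]={S}  "ac"
  [2..4]={C}  "bac"

Original NTs in T[2,4] deriving "bac": ["C"]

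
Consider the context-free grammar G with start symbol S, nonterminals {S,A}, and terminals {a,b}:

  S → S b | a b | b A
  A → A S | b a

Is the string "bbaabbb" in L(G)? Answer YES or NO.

CNF form of G:
  S -> S T0 | T0 A | T1 T0
  A -> A S | T0 T1
  T0 -> b
  T1 -> a

CYK table (by increasing span):
  cell(0,0) b: {T0}  orig:{}
  cell(1,1) b: {T0}  orig:{}
  cell(2,2) a: {T1}  orig:{}
  cell(3,3) a: {T1}  orig:{}
  cell(4,4) b: {T0}  orig:{}
  cell(5,5) b: {T0}  orig:{}
  cell(6,6) b: {T0}  orig:{}
  cell(0,1) bb: ∅
  cell(1,2) ba: {A}
  cell(2,3) aa: ∅
  cell(3,4) ab: {S}
  cell(4,5) bb: ∅
  cell(5,6) bb: ∅
  cell(0,2) bba: {S}
  cell(1,3) baa: ∅
  cell(2,4) aab: ∅
  cell(3,5) abb: {S}
  cell(4,6) bbb: ∅
  cell(0,3) bbaa: ∅
  cell(1,4) baab: {A}
  cell(2,5) aabb: ∅
  cell(3,6) abbb: {S}
  cell(0,4) bbaab: {S}
  cell(1,5) baabb: {A}
  cell(2,6) aabbb: ∅
  cell(0,5) bbaabb: {S}
  cell(1,6) baabbb: {A}
  cell(0,6) bbaabbb: {S}

S ∈ T[0,6] ⇒ YES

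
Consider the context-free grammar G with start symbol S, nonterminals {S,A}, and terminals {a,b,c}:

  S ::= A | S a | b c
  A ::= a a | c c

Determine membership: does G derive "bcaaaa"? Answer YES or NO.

CNF form of G:
  S -> S T0 | T0 T0 | T1 T1 | T2 T1
  A -> T0 T0 | T1 T1
  T0 -> a
  T1 -> c
  T2 -> b

CYK fill:
  [0..0]={T2}  "b"  orig:{}
  [1..1]={T1}  "c"  orig:{}
  [2..2]={T0}  "a"  orig:{}
  [3..3]={T0}  "a"  orig:{}
  [4..4]={T0}  "a"  orig:{}
  [5..5]={T0}  "a"  orig:{}
  [0..1]={S}  "bc"
  [1..2]=∅  "ca"
  [2..3]={A,S}  "aa"
  [3..4]={A,S}  "aa"
  [4..5]={A,S}  "aa"
  [0..2]={S}  "bca"
  [1..3]=∅  "caa"
  [2..4]={S}  "aaa"
  [3..5]={S}  "aaa"
  [0..3]={S}  "bcaa"
  [1..4]=∅  "caaa"
  [2..5]={S}  "aaaa"
  [0..4]={S}  "bcaaa"
  [1..5]=∅  "caaaa"
  [0..5]={S}  "bcaaaa"

S ∈ T[0,5] ⇒ YES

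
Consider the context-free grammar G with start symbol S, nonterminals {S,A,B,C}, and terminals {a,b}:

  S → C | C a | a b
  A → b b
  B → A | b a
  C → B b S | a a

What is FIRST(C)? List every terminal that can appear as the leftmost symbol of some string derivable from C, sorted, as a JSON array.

FIRST sets, iterate to fixpoint:
[1]
  A via A→b b: +{b}
  B via B→A: +{b}
  C via C→B b S: +{b}
  C via C→a a: +{a}
  S via S→C: +{a,b}
  FIRST[S]={a,b}  FIRST[A]={b}  FIRST[B]={b}  FIRST[C]={a,b}
[2] (stable)
  FIRST[S]={a,b}  FIRST[A]={b}  FIRST[B]={b}  FIRST[C]={a,b}

FIRST(C) = ["a", "b"]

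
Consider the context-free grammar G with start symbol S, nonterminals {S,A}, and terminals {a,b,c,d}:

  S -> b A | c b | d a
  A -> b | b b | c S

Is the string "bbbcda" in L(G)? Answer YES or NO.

Convert to CNF:
  S -> T0 A | T1 T0 | T2 T3
  A -> T0 T0 | T1 S | b
  T0 -> b
  T1 -> c
  T2 -> d
  T3 -> a

CYK table (by increasing span):
  cell(0,0) b: {A,T0}  orig:{A}
  cell(1,1) b: {A,T0}  orig:{A}
  cell(2,2) b: {A,T0}  orig:{A}
  cell(3,3) c: {T1}  orig:{}
  cell(4,4) d: {T2}  orig:{}
  cell(5,5) a: {T3}  orig:{}
  cell(0,1) bb: {A,S}
  cell(1,2) bb: {A,S}
  cell(2,3) bc: ∅
  cell(3,4) cd: ∅
  cell(4,5) da: {S}
  cell(0,2) bbb: {S}
  cell(1,3) bbc: ∅
  cell(2,4) bcd: ∅
  cell(3,5) cda: {A}
  cell(0,3) bbbc: ∅
  cell(1,4) bbcd: ∅
  cell(2,5) bcda: {S}
  cell(0,4) bbbcd: ∅
  cell(1,5) bbcda: ∅
  cell(0,5) bbbcda: ∅

S ∉ T[0,5] ⇒ NO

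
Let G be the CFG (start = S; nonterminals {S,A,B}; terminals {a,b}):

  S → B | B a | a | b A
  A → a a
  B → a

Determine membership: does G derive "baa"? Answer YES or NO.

CNF form of G:
  S -> B T0 | T1 A | a
  A -> T0 T0
  B -> a
  T0 -> a
  T1 -> b

CYK fill:
  T[0,0] 'b' = {T1}  orig:{}
  T[1,1] 'a' = {B,S,T0}  orig:{B,S}
  T[2,2] 'a' = {B,S,T0}  orig:{B,S}
  T[0,1] 'ba' = ∅
  T[1,2] 'aa' = {A,S}
  T[0,2] 'baa' = {S}

S ∈ T[0,2] ⇒ YES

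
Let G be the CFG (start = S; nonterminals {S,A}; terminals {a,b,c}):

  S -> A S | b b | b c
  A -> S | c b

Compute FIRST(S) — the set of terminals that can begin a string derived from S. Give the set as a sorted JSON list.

FIRST sets, iterate to fixpoint:
round 1:
  A via A→c b: +{c}
  S via S→A S: +{c}
  S via S→b b: +{b}
  FIRST[S]={b,c}  FIRST[A]={c}
round 2:
  A via A→S: +{b}
  FIRST[S]={b,c}  FIRST[A]={b,c}
round 3: (stable)
  FIRST[S]={b,c}  FIRST[A]={b,c}

FIRST(S) = ["b", "c"]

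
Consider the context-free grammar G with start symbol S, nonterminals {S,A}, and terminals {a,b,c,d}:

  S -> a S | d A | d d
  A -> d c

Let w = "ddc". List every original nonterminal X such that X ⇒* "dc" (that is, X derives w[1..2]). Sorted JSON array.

CNF form of G:
  S -> T0 A | T0 T0 | T2 S
  A -> T0 T1
  T0 -> d
  T1 -> c
  T2 -> a

CYK fill (cells [i..j] with 1 ≤ i ≤ j ≤ 2 only):
  cell(1,1) d: {T0}  orig:{}
  cell(2,2) c: {T1}  orig:{}
  cell(1,2) dc: {A}

Original NTs in T[1,2] deriving "dc": ["A"]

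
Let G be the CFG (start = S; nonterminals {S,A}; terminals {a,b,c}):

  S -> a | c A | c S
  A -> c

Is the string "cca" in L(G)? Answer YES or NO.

CNF form of G:
  S -> T0 A | T0 S | a
  A -> c
  T0 -> c

CYK table (by increasing span):
  [0..0]={A,T0}  "c"  orig:{A}
  [1..1]={A,T0}  "c"  orig:{A}
  [2..2]={S}  "a"
  [0..1]={S}  "cc"
  [1..2]={S}  "ca"
  [0..2]={S}  "cca"

S ∈ T[0,2] ⇒ YES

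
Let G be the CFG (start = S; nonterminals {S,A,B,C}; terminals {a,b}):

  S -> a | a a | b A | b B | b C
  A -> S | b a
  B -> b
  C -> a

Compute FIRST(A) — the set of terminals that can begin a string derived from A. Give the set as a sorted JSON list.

FIRST iteration:
[1]
  A via A→b a: +{b}
  B via B→b: +{b}
  C via C→a: +{a}
  S via S→a: +{a}
  S via S→b A: +{b}
  FIRST(S)={a,b}  FIRST(A)={b}  FIRST(B)={b}  FIRST(C)={a}
[2]
  A via A→S: +{a}
  FIRST(S)={a,b}  FIRST(A)={a,b}  FIRST(B)={b}  FIRST(C)={a}
[3] done
  FIRST(S)={a,b}  FIRST(A)={a,b}  FIRST(B)={b}  FIRST(C)={a}

FIRST(A) = ["a", "b"]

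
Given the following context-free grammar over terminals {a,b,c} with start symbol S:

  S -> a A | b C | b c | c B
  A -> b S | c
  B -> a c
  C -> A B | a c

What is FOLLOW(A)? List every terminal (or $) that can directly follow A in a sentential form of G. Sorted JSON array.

FIRST iteration:
iter 1:
  A via A→b S: +{b}
  A via A→c: +{c}
  B via B→a c: +{a}
  C via C→A B: +{b,c}
  C via C→a c: +{a}
  S via S→a A: +{a}
  S via S→b C: +{b}
  S via S→c B: +{c}
  FIRST(S)={a,b,c}  FIRST(A)={b,c}  FIRST(B)={a}  FIRST(C)={a,b,c}
iter 2: (stable)
  FIRST(S)={a,b,c}  FIRST(A)={b,c}  FIRST(B)={a}  FIRST(C)={a,b,c}

Compute FOLLOW by fixpoint:
FOLLOW(S) := {$}
round 1:
  C→A B: FOLLOW(A) ⊇ FIRST(B) = {a}; new: +{a}
  S→a A: FOLLOW(A) ⊇ FOLLOW(S) ⊇ {$}; new: +{$}
  S→b C: FOLLOW(C) ⊇ FOLLOW(S) ⊇ {$}; new: +{$}
  S→c B: FOLLOW(B) ⊇ FOLLOW(S) ⊇ {$}; new: +{$}
  FOLLOW[S]={$}  FOLLOW[A]={$,a}  FOLLOW[B]={$}  FOLLOW[C]={$}
round 2:
  A→b S: FOLLOW(S) ⊇ FOLLOW(A) ⊇ {$,a}; new: +{a}
  S→b C: FOLLOW(C) ⊇ FOLLOW(S) ⊇ {$,a}; new: +{a}
  S→c B: FOLLOW(B) ⊇ FOLLOW(S) ⊇ {$,a}; new: +{a}
  FOLLOW[S]={$,a}  FOLLOW[A]={$,a}  FOLLOW[B]={$,a}  FOLLOW[C]={$,a}
round 3: done
  FOLLOW[S]={$,a}  FOLLOW[A]={$,a}  FOLLOW[B]={$,a}  FOLLOW[C]={$,a}

FOLLOW(A) = ["$", "a"]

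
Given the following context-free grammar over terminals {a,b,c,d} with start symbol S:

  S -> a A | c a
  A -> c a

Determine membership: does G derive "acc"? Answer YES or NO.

CNF form of G:
  S -> T0 T1 | T1 A
  A -> T0 T1
  T0 -> c
  T1 -> a

CYK fill:
  T[0,0] 'a' = {T1}  orig:{}
  T[1,1] 'c' = {T0}  orig:{}
  T[2,2] 'c' = {T0}  orig:{}
  T[0,1] 'ac' = ∅
  T[1,2] 'cc' = ∅
  T[0,2] 'acc' = ∅

S ∉ T[0,2] ⇒ NO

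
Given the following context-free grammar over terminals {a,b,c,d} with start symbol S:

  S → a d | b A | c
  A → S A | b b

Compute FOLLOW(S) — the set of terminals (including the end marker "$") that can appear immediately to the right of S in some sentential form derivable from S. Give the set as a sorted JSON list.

FIRST sets, iterate to fixpoint:
pass 1:
  A via A→b b: +{b}
  S via S→a d: +{a}
  S via S→b A: +{b}
  S via S→c: +{c}
  S: {a,b,c}  A: {b}
pass 2:
  A via A→S A: +{a,c}
  S: {a,b,c}  A: {a,b,c}
pass 3: (stable)
  S: {a,b,c}  A: {a,b,c}

FOLLOW sets:
FOLLOW(S) := {$}
pass 1:
  A→S A: FOLLOW(S) ⊇ FIRST(A) = {a,b,c}; new: +{a,b,c}
  S→b A: FOLLOW(A) ⊇ FOLLOW(S) ⊇ {$,a,b,c}; new: +{$,a,b,c}
  FOLLOW(S)={$,a,b,c}  FOLLOW(A)={$,a,b,c}
pass 2: (no change)
  FOLLOW(S)={$,a,b,c}  FOLLOW(A)={$,a,b,c}

FOLLOW(S) = ["$", "a", "b", "c"]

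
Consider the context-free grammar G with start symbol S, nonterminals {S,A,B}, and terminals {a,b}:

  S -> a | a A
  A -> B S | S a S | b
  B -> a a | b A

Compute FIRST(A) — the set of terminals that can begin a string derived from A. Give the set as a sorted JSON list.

FIRST iteration:
[1]
  A via A→b: +{b}
  B via B→a a: +{a}
  B via B→b A: +{b}
  S via S→a: +{a}
  FIRST(S)={a}  FIRST(A)={b}  FIRST(B)={a,b}
[2]
  A via A→B S: +{a}
  FIRST(S)={a}  FIRST(A)={a,b}  FIRST(B)={a,b}
[3] — fixpoint
  FIRST(S)={a}  FIRST(A)={a,b}  FIRST(B)={a,b}

FIRST(A) = ["a", "b"]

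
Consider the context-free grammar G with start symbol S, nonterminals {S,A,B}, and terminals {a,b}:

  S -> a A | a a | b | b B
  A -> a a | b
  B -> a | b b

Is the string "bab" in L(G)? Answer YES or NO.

Convert to CNF:
  S -> T0 A | T0 T0 | T1 B | b
  A -> T0 T0 | b
  B -> T1 T1 | a
  T0 -> a
  T1 -> b

CYK fill:
  [0..0]={A,S,T1}  "b"  orig:{A,S}
  [1..1]={B,T0}  "a"  orig:{B}
  [2..2]={A,S,T1}  "b"  orig:{A,S}
  [0..1]={S}  "ba"
  [1..2]={S}  "ab"
  [0..2]=∅  "bab"

S ∉ T[0,2] ⇒ NO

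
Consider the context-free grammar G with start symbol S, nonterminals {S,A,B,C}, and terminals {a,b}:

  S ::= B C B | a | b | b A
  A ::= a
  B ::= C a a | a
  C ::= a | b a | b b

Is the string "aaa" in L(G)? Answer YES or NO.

Convert to CNF:
  S -> B X3 | T1 A | a | b
  A -> a
  B -> C X2 | a
  C -> T1 T0 | T1 T1 | a
  T0 -> a
  T1 -> b
  X2 -> T0 T0
  X3 -> C B

CYK fill:
  T[0,0] 'a' = {A,B,C,S,T0}  orig:{A,B,C,S}
  T[1,1] 'a' = {A,B,C,S,T0}  orig:{A,B,C,S}
  T[2,2] 'a' = {A,B,C,S,T0}  orig:{A,B,C,S}
  T[0,1] 'aa' = {X2,X3}  orig:{}
  T[1,2] 'aa' = {X2,X3}  orig:{}
  T[0,2] 'aaa' = {B,S}

S ∈ T[0,2] ⇒ YES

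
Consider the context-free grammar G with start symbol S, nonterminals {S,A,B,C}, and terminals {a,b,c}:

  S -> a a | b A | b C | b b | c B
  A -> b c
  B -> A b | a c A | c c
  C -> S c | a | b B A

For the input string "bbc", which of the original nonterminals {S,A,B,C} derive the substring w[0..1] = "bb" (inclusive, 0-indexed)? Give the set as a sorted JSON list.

Convert to CNF:
  S -> T0 A | T0 C | T0 T0 | T1 B | T2 T2
  A -> T0 T1
  B -> A T0 | T1 T1 | T2 X3
  C -> S T1 | T0 X4 | a
  T0 -> b
  T1 -> c
  T2 -> a
  X3 -> T1 A
  X4 -> B A

Fill CYK table bottom-up, restricted to cells inside w[0..1]:
  cell(0,0) b: {T0}  orig:{}
  cell(1,1) b: {T0}  orig:{}
  cell(0,1) bb: {S}

Original NTs in T[0,1] deriving "bb": ["S"]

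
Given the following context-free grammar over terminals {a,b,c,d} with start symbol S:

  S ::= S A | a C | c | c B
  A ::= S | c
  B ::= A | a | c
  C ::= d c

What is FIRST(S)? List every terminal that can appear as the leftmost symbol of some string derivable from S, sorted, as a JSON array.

FIRST iteration:
iter 1:
  A via A→c: +{c}
  B via B→A: +{c}
  B via B→a: +{a}
  C via C→d c: +{d}
  S via S→a C: +{a}
  S via S→c: +{c}
  S: {a,c}  A: {c}  B: {a,c}  C: {d}
iter 2:
  A via A→S: +{a}
  S: {a,c}  A: {a,c}  B: {a,c}  C: {d}
iter 3: — fixpoint
  S: {a,c}  A: {a,c}  B: {a,c}  C: {d}

FIRST(S) = ["a", "c"]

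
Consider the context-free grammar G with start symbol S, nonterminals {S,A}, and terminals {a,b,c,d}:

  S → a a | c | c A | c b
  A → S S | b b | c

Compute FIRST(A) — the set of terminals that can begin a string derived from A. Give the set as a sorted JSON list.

FIRST iteration:
pass 1:
  A via A→b b: +{b}
  A via A→c: +{c}
  S via S→a a: +{a}
  S via S→c: +{c}
  FIRST[S]={a,c}  FIRST[A]={b,c}
pass 2:
  A via A→S S: +{a}
  FIRST[S]={a,c}  FIRST[A]={a,b,c}
pass 3: (no change)
  FIRST[S]={a,c}  FIRST[A]={a,b,c}

FIRST(A) = ["a", "b", "c"]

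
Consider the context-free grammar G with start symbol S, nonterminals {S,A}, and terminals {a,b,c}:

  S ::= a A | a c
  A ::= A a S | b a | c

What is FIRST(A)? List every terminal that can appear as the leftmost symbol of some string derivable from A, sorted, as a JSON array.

FIRST sets, iterate to fixpoint:
pass 1:
  A via A→b a: +{b}
  A via A→c: +{c}
  S via S→a A: +{a}
  S: {a}  A: {b,c}
pass 2: — fixpoint
  S: {a}  A: {b,c}

FIRST(A) = ["b", "c"]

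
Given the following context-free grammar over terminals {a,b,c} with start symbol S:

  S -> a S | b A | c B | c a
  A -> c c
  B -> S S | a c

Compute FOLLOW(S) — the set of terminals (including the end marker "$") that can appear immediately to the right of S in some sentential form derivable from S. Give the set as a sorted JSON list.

Compute FIRST by fixpoint:
pass 1:
  A via A→c c: +{c}
  B via B→a c: +{a}
  S via S→a S: +{a}
  S via S→b A: +{b}
  S via S→c B: +{c}
  FIRST[S]={a,b,c}  FIRST[A]={c}  FIRST[B]={a}
pass 2:
  B via B→S S: +{b,c}
  FIRST[S]={a,b,c}  FIRST[A]={c}  FIRST[B]={a,b,c}
pass 3: — fixpoint
  FIRST[S]={a,b,c}  FIRST[A]={c}  FIRST[B]={a,b,c}

FOLLOW sets:
seed FOLLOW(S) with $
[1]
  B→S S: FOLLOW(S) ⊇ FIRST(S) = {a,b,c}; new: +{a,b,c}
  S→b A: FOLLOW(A) ⊇ FOLLOW(S) ⊇ {$,a,b,c}; new: +{$,a,b,c}
  S→c B: FOLLOW(B) ⊇ FOLLOW(S) ⊇ {$,a,b,c}; new: +{$,a,b,c}
  FOLLOW[S]={$,a,b,c}  FOLLOW[A]={$,a,b,c}  FOLLOW[B]={$,a,b,c}
[2] — fixpoint
  FOLLOW[S]={$,a,b,c}  FOLLOW[A]={$,a,b,c}  FOLLOW[B]={$,a,b,c}

FOLLOW(S) = ["$", "a", "b", "c"]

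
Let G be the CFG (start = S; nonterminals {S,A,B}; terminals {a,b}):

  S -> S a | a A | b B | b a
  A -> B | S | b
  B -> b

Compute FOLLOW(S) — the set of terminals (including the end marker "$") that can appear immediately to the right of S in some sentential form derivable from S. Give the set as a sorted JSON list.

FIRST iteration:
round 1:
  A via A→b: +{b}
  B via B→b: +{b}
  S via S→a A: +{a}
  S via S→b B: +{b}
  S: {a,b}  A: {b}  B: {b}
round 2:
  A via A→S: +{a}
  S: {a,b}  A: {a,b}  B: {b}
round 3: (no change)
  S: {a,b}  A: {a,b}  B: {b}

Compute FOLLOW by fixpoint:
initialize: $ ∈ FOLLOW(S)
pass 1:
  S→S a: FOLLOW(S) ⊇ FIRST(a) = {a}; new: +{a}
  S→a A: FOLLOW(A) ⊇ FOLLOW(S) ⊇ {$,a}; new: +{$,a}
  S→b B: FOLLOW(B) ⊇ FOLLOW(S) ⊇ {$,a}; new: +{$,a}
  FOLLOW[S]={$,a}  FOLLOW[A]={$,a}  FOLLOW[B]={$,a}
pass 2: done
  FOLLOW[S]={$,a}  FOLLOW[A]={$,a}  FOLLOW[B]={$,a}

FOLLOW(S) = ["$", "a"]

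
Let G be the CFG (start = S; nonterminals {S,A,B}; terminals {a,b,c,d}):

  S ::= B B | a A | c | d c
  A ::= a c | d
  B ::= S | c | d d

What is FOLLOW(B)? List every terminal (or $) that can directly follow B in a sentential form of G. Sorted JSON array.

FIRST iteration:
round 1:
  A via A→a c: +{a}
  A via A→d: +{d}
  B via B→c: +{c}
  B via B→d d: +{d}
  S via S→B B: +{c,d}
  S via S→a A: +{a}
  S: {a,c,d}  A: {a,d}  B: {c,d}
round 2:
  B via B→S: +{a}
  S: {a,c,d}  A: {a,d}  B: {a,c,d}
round 3: done
  S: {a,c,d}  A: {a,d}  B: {a,c,d}

FOLLOW sets:
seed FOLLOW(S) with $
iter 1:
  S→B B: FOLLOW(B) ⊇ FIRST(B) = {a,c,d}; new: +{a,c,d}
  S→B B: FOLLOW(B) ⊇ FOLLOW(S) ⊇ {$}; new: +{$}
  S→a A: FOLLOW(A) ⊇ FOLLOW(S) ⊇ {$}; new: +{$}
  S: {$}  A: {$}  B: {$,a,c,d}
iter 2:
  B→S: FOLLOW(S) ⊇ FOLLOW(B) ⊇ {$,a,c,d}; new: +{a,c,d}
  S→a A: FOLLOW(A) ⊇ FOLLOW(S) ⊇ {$,a,c,d}; new: +{a,c,d}
  S: {$,a,c,d}  A: {$,a,c,d}  B: {$,a,c,d}
iter 3: (stable)
  S: {$,a,c,d}  A: {$,a,c,d}  B: {$,a,c,d}

FOLLOW(B) = ["$", "a", "c", "d"]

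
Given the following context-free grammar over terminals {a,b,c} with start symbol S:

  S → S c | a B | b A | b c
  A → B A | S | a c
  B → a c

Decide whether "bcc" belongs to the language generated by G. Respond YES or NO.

Convert to CNF:
  S -> S T0 | T1 B | T2 A | T2 T0
  A -> B A | S T0 | T1 B | T1 T0 | T2 A | T2 T0
  B -> T1 T0
  T0 -> c
  T1 -> a
  T2 -> b

CYK table (by increasing span):
  [0..0]={T2}  "b"  orig:{}
  [1..1]={T0}  "c"  orig:{}
  [2..2]={T0}  "c"  orig:{}
  [0..1]={A,S}  "bc"
  [1..2]=∅  "cc"
  [0..2]={A,S}  "bcc"

S ∈ T[0,2] ⇒ YES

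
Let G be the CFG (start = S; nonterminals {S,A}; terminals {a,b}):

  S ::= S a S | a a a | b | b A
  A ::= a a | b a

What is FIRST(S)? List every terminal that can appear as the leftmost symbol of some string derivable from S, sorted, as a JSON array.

FIRST iteration:
pass 1:
  A via A→a a: +{a}
  A via A→b a: +{b}
  S via S→a a a: +{a}
  S via S→b: +{b}
  FIRST(S)={a,b}  FIRST(A)={a,b}
pass 2: done
  FIRST(S)={a,b}  FIRST(A)={a,b}

FIRST(S) = ["a", "b"]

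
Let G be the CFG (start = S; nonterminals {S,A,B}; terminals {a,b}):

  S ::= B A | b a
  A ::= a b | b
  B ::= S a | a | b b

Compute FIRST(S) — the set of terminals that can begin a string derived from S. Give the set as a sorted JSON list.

FIRST iteration:
pass 1:
  A via A→a b: +{a}
  A via A→b: +{b}
  B via B→a: +{a}
  B via B→b b: +{b}
  S via S→B A: +{a,b}
  FIRST(S)={a,b}  FIRST(A)={a,b}  FIRST(B)={a,b}
pass 2: — fixpoint
  FIRST(S)={a,b}  FIRST(A)={a,b}  FIRST(B)={a,b}

FIRST(S) = ["a", "b"]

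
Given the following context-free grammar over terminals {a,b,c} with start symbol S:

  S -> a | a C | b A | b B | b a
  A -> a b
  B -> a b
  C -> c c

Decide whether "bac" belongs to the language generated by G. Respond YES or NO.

CNF form of G:
  S -> T0 C | T1 A | T1 B | T1 T0 | a
  A -> T0 T1
  B -> T0 T1
  C -> T2 T2
  T0 -> a
  T1 -> b
  T2 -> c

CYK fill:
  [0..0]={T1}  "b"  orig:{}
  [1..1]={S,T0}  "a"  orig:{S}
  [2..2]={T2}  "c"  orig:{}
  [0..1]={S}  "ba"
  [1..2]=∅  "ac"
  [0..2]=∅  "bac"

S ∉ T[0,2] ⇒ NO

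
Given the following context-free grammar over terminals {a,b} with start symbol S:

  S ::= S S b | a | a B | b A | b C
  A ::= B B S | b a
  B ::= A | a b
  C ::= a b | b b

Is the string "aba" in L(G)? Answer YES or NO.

CNF form of G:
  S -> S X4 | T0 A | T0 C | T1 B | a
  A -> B X2 | T0 T1
  B -> B X3 | T0 T1 | T1 T0
  C -> T0 T0 | T1 T0
  T0 -> b
  T1 -> a
  X2 -> B S
  X3 -> B S
  X4 -> S T0

Fill CYK table bottom-up:
  cell(0,0) a: {S,T1}  orig:{S}
  cell(1,1) b: {T0}  orig:{}
  cell(2,2) a: {S,T1}  orig:{S}
  cell(0,1) ab: {B,C,X4}  orig:{B,C}
  cell(1,2) ba: {A,B}
  cell(0,2) aba: {S,X2,X3}  orig:{S}

S ∈ T[0,2] ⇒ YES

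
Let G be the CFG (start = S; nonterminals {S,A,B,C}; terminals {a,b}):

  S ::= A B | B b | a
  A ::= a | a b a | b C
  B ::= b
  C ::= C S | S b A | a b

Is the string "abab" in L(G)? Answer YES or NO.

CNF form of G:
  S -> A B | B T1 | a
  A -> T0 X2 | T1 C | a
  B -> b
  C -> C S | S X3 | T0 T1
  T0 -> a
  T1 -> b
  X2 -> T1 T0
  X3 -> T1 A

Fill CYK table bottom-up:
  [0..0]={A,S,T0}  "a"  orig:{A,S}
  [1..1]={B,T1}  "b"  orig:{B}
  [2..2]={A,S,T0}  "a"  orig:{A,S}
  [3..3]={B,T1}  "b"  orig:{B}
  [0..1]={C,S}  "ab"
  [1..2]={X2,X3}  "ba"  orig:{}
  [2..3]={C,S}  "ab"
  [0..2]={A,C}  "aba"
  [1..3]={A}  "bab"
  [0..3]={C,S}  "abab"

S ∈ T[0,3] ⇒ YES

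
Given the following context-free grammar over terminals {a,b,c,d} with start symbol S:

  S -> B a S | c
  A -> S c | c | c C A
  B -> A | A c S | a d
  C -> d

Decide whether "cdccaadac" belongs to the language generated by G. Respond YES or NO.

Convert to CNF:
  S -> B X6 | c
  A -> S T0 | T0 X3 | c
  B -> A X4 | S T0 | T0 X5 | T1 T2 | c
  C -> d
  T0 -> c
  T1 -> a
  T2 -> d
  X3 -> C A
  X4 -> T0 S
  X5 -> C A
  X6 -> T1 S

CYK table (by increasing span):
  [0..0]={A,B,S,T0}  "c"  orig:{A,B,S}
  [1..1]={C,T2}  "d"  orig:{C}
  [2..2]={A,B,S,T0}  "c"  orig:{A,B,S}
  [3..3]={A,B,S,T0}  "c"  orig:{A,B,S}
  [4..4]={T1}  "a"  orig:{}
  [5..5]={T1}  "a"  orig:{}
  [6..6]={C,T2}  "d"  orig:{C}
  [7..7]={T1}  "a"  orig:{}
  [8..8]={A,B,S,T0}  "c"  orig:{A,B,S}
  [0..1]=∅  "cd"
  [1..2]={X3,X5}  "dc"  orig:{}
  [2..3]={A,B,X4}  "cc"  orig:{A,B}
  [3..4]=∅  "ca"
  [4..5]=∅  "aa"
  [5..6]={B}  "ad"
  [6..7]=∅  "da"
  [7..8]={X6}  "ac"  orig:{}
  [0..2]={A,B}  "cdc"
  [1..3]={X3,X5}  "dcc"  orig:{}
  [2..4]=∅  "cca"
  [3..5]=∅  "caa"
  [4..6]=∅  "aad"
  [5..7]=∅  "ada"
  [6..8]=∅  "dac"
  [0..3]={A,B}  "cdcc"
  [1..4]=∅  "dcca"
  [2..5]=∅  "ccaa"
  [3..6]=∅  "caad"
  [4..7]=∅  "aada"
  [5..8]={S}  "adac"
  [0..4]=∅  "cdcca"
  [1..5]=∅  "dccaa"
  [2..6]=∅  "ccaad"
  [3..7]=∅  "caada"
  [4..8]={X6}  "aadac"  orig:{}
  [0..5]=∅  "cdccaa"
  [1..6]=∅  "dccaad"
  [2..7]=∅  "ccaada"
  [3..8]={S}  "caadac"
  [0..6]=∅  "cdccaad"
  [1..7]=∅  "dccaada"
  [2..8]={S,X4}  "ccaadac"  orig:{S}
  [0..7]=∅  "cdccaada"
  [1..8]=∅  "dccaadac"
  [0..8]={S}  "cdccaadac"

S ∈ T[0,8] ⇒ YES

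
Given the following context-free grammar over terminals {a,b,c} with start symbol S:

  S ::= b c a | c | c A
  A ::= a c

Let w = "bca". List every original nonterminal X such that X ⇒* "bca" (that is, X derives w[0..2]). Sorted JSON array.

Convert to CNF:
  S -> T1 A | T2 X3 | c
  A -> T0 T1
  T0 -> a
  T1 -> c
  T2 -> b
  X3 -> T1 T0

Fill CYK table bottom-up (cells [i..j] with 0 ≤ i ≤ j ≤ 2 only):
  cell(0,0) b: {T2}  orig:{}
  cell(1,1) c: {S,T1}  orig:{S}
  cell(2,2) a: {T0}  orig:{}
  cell(0,1) bc: ∅
  cell(1,2) ca: {X3}  orig:{}
  cell(0,2) bca: {S}

Original NTs in T[0,2] deriving "bca": ["S"]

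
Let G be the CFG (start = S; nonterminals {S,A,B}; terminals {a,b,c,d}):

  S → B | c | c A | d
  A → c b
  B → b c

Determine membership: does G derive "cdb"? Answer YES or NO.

CNF form of G:
  S -> T0 A | T1 T0 | c | d
  A -> T0 T1
  B -> T1 T0
  T0 -> c
  T1 -> b

CYK table (by increasing span):
  T[0,0] 'c' = {S,T0}  orig:{S}
  T[1,1] 'd' = {S}
  T[2,2] 'b' = {T1}  orig:{}
  T[0,1] 'cd' = ∅
  T[1,2] 'db' = ∅
  T[0,2] 'cdb' = ∅

S ∉ T[0,2] ⇒ NO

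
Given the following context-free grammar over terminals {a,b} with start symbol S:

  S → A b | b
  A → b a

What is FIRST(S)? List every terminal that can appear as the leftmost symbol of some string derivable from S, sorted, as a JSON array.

FIRST iteration:
iter 1:
  A via A→b a: +{b}
  S via S→A b: +{b}
  S: {b}  A: {b}
iter 2: — fixpoint
  S: {b}  A: {b}

FIRST(S) = ["b"]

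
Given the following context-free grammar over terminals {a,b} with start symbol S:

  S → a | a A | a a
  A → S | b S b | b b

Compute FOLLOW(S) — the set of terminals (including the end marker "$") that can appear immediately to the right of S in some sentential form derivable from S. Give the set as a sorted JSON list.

FIRST iteration:
round 1:
  A via A→b S b: +{b}
  S via S→a: +{a}
  FIRST[S]={a}  FIRST[A]={b}
round 2:
  A via A→S: +{a}
  FIRST[S]={a}  FIRST[A]={a,b}
round 3: (no change)
  FIRST[S]={a}  FIRST[A]={a,b}

FOLLOW sets:
seed FOLLOW(S) with $
pass 1:
  A→b S b: FOLLOW(S) ⊇ FIRST(b) = {b}; new: +{b}
  S→a A: FOLLOW(A) ⊇ FOLLOW(S) ⊇ {$,b}; new: +{$,b}
  FOLLOW(S)={$,b}  FOLLOW(A)={$,b}
pass 2: done
  FOLLOW(S)={$,b}  FOLLOW(A)={$,b}

FOLLOW(S) = ["$", "b"]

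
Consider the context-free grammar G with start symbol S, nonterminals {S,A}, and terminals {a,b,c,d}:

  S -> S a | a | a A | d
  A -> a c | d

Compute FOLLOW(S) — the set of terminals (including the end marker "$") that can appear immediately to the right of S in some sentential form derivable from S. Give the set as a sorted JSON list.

FIRST iteration:
iter 1:
  A via A→a c: +{a}
  A via A→d: +{d}
  S via S→a: +{a}
  S via S→d: +{d}
  FIRST(S)={a,d}  FIRST(A)={a,d}
iter 2: done
  FIRST(S)={a,d}  FIRST(A)={a,d}

Compute FOLLOW by fixpoint:
seed FOLLOW(S) with $
iter 1:
  S→S a: FOLLOW(S) ⊇ FIRST(a) = {a}; new: +{a}
  S→a A: FOLLOW(A) ⊇ FOLLOW(S) ⊇ {$,a}; new: +{$,a}
  S: {$,a}  A: {$,a}
iter 2: — fixpoint
  S: {$,a}  A: {$,a}

FOLLOW(S) = ["$", "a"]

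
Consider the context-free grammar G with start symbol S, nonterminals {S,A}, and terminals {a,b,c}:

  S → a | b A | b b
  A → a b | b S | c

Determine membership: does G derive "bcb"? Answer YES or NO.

Convert to CNF:
  S -> T1 A | T1 T1 | a
  A -> T0 T1 | T1 S | c
  T0 -> a
  T1 -> b

CYK fill:
  T[0,0] 'b' = {T1}  orig:{}
  T[1,1] 'c' = {A}
  T[2,2] 'b' = {T1}  orig:{}
  T[0,1] 'bc' = {S}
  T[1,2] 'cb' = ∅
  T[0,2] 'bcb' = ∅

S ∉ T[0,2] ⇒ NO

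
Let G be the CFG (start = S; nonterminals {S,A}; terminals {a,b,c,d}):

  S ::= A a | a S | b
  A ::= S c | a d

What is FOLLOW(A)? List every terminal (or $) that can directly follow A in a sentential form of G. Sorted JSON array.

FIRST iteration:
round 1:
  A via A→a d: +{a}
  S via S→A a: +{a}
  S via S→b: +{b}
  FIRST[S]={a,b}  FIRST[A]={a}
round 2:
  A via A→S c: +{b}
  FIRST[S]={a,b}  FIRST[A]={a,b}
round 3: (stable)
  FIRST[S]={a,b}  FIRST[A]={a,b}

FOLLOW sets:
seed FOLLOW(S) with $
pass 1:
  A→S c: FOLLOW(S) ⊇ FIRST(c) = {c}; new: +{c}
  S→A a: FOLLOW(A) ⊇ FIRST(a) = {a}; new: +{a}
  FOLLOW[S]={$,c}  FOLLOW[A]={a}
pass 2: (no change)
  FOLLOW[S]={$,c}  FOLLOW[A]={a}

FOLLOW(A) = ["a"]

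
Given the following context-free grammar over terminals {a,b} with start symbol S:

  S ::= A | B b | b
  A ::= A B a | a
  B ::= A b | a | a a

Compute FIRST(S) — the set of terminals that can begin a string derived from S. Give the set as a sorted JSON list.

Compute FIRST by fixpoint:
[1]
  A via A→a: +{a}
  B via B→A b: +{a}
  S via S→A: +{a}
  S via S→b: +{b}
  S: {a,b}  A: {a}  B: {a}
[2] (stable)
  S: {a,b}  A: {a}  B: {a}

FIRST(S) = ["a", "b"]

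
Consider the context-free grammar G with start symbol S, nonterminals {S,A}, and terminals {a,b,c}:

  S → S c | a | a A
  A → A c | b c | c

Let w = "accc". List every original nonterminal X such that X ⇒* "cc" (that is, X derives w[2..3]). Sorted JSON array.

CNF form of G:
  S -> S T0 | T2 A | a
  A -> A T0 | T1 T0 | c
  T0 -> c
  T1 -> b
  T2 -> a

CYK fill — only the sub-triangle for w[2..3]:
  [2..2]={A,T0}  "c"  orig:{A}
  [3..3]={A,T0}  "c"  orig:{A}
  [2..3]={A}  "cc"

Original NTs in T[2,3] deriving "cc": ["A"]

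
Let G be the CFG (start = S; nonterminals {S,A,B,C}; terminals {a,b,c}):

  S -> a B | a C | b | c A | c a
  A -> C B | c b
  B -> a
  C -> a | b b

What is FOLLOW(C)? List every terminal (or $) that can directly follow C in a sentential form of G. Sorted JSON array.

Compute FIRST by fixpoint:
iter 1:
  A via A→c b: +{c}
  B via B→a: +{a}
  C via C→a: +{a}
  C via C→b b: +{b}
  S via S→a B: +{a}
  S via S→b: +{b}
  S via S→c A: +{c}
  FIRST[S]={a,b,c}  FIRST[A]={c}  FIRST[B]={a}  FIRST[C]={a,b}
iter 2:
  A via A→C B: +{a,b}
  FIRST[S]={a,b,c}  FIRST[A]={a,b,c}  FIRST[B]={a}  FIRST[C]={a,b}
iter 3: (no change)
  FIRST[S]={a,b,c}  FIRST[A]={a,b,c}  FIRST[B]={a}  FIRST[C]={a,b}

Compute FOLLOW by fixpoint:
FOLLOW(S) := {$}
[1]
  A→C B: FOLLOW(C) ⊇ FIRST(B) = {a}; new: +{a}
  S→a B: FOLLOW(B) ⊇ FOLLOW(S) ⊇ {$}; new: +{$}
  S→a C: FOLLOW(C) ⊇ FOLLOW(S) ⊇ {$}; new: +{$}
  S→c A: FOLLOW(A) ⊇ FOLLOW(S) ⊇ {$}; new: +{$}
  S: {$}  A: {$}  B: {$}  C: {$,a}
[2] — fixpoint
  S: {$}  A: {$}  B: {$}  C: {$,a}

FOLLOW(C) = ["$", "a"]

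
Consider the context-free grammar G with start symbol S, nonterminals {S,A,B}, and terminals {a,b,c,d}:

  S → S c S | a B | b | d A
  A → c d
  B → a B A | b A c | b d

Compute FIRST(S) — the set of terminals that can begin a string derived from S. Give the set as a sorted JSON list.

Compute FIRST by fixpoint:
round 1:
  A via A→c d: +{c}
  B via B→a B A: +{a}
  B via B→b A c: +{b}
  S via S→a B: +{a}
  S via S→b: +{b}
  S via S→d A: +{d}
  FIRST(S)={a,b,d}  FIRST(A)={c}  FIRST(B)={a,b}
round 2: (no change)
  FIRST(S)={a,b,d}  FIRST(A)={c}  FIRST(B)={a,b}

FIRST(S) = ["a", "b", "d"]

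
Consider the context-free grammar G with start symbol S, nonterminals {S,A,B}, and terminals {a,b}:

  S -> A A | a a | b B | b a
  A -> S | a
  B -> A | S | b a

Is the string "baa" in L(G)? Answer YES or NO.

Convert to CNF:
  S -> A A | T0 T0 | T1 B | T1 T0
  A -> A A | T0 T0 | T1 B | T1 T0 | a
  B -> A A | T0 T0 | T1 B | T1 T0 | a
  T0 -> a
  T1 -> b

Fill CYK table bottom-up:
  cell(0,0) b: {T1}  orig:{}
  cell(1,1) a: {A,B,T0}  orig:{A,B}
  cell(2,2) a: {A,B,T0}  orig:{A,B}
  cell(0,1) ba: {A,B,S}
  cell(1,2) aa: {A,B,S}
  cell(0,2) baa: {A,B,S}

S ∈ T[0,2] ⇒ YES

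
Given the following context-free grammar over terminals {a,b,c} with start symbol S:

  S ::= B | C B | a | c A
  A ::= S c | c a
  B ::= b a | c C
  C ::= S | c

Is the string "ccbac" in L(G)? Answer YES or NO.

CNF form of G:
  S -> C B | T0 A | T0 C | T2 T1 | a
  A -> S T0 | T0 T1
  B -> T0 C | T2 T1
  C -> C B | T0 A | T0 C | T2 T1 | a | c
  T0 -> c
  T1 -> a
  T2 -> b

Fill CYK table bottom-up:
  T[0,0] 'c' = {C,T0}  orig:{C}
  T[1,1] 'c' = {C,T0}  orig:{C}
  T[2,2] 'b' = {T2}  orig:{}
  T[3,3] 'a' = {C,S,T1}  orig:{C,S}
  T[4,4] 'c' = {C,T0}  orig:{C}
  T[0,1] 'cc' = {B,C,S}
  T[1,2] 'cb' = ∅
  T[2,3] 'ba' = {B,C,S}
  T[3,4] 'ac' = {A}
  T[0,2] 'ccb' = ∅
  T[1,3] 'cba' = {B,C,S}
  T[2,4] 'bac' = {A}
  T[0,3] 'ccba' = {B,C,S}
  T[1,4] 'cbac' = {A,C,S}
  T[0,4] 'ccbac' = {A,B,C,S}

S ∈ T[0,4] ⇒ YES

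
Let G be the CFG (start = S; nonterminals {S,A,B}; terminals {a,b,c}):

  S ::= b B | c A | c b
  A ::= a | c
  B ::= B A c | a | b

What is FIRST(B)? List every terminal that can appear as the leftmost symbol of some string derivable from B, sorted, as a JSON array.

Compute FIRST by fixpoint:
round 1:
  A via A→a: +{a}
  A via A→c: +{c}
  B via B→a: +{a}
  B via B→b: +{b}
  S via S→b B: +{b}
  S via S→c A: +{c}
  S: {b,c}  A: {a,c}  B: {a,b}
round 2: (stable)
  S: {b,c}  A: {a,c}  B: {a,b}

FIRST(B) = ["a", "b"]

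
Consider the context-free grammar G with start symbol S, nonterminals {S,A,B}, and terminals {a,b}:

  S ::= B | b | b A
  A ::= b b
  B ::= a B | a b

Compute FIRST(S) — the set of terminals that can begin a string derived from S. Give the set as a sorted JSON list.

FIRST iteration:
pass 1:
  A via A→b b: +{b}
  B via B→a B: +{a}
  S via S→B: +{a}
  S via S→b: +{b}
  S: {a,b}  A: {b}  B: {a}
pass 2: — fixpoint
  S: {a,b}  A: {b}  B: {a}

FIRST(S) = ["a", "b"]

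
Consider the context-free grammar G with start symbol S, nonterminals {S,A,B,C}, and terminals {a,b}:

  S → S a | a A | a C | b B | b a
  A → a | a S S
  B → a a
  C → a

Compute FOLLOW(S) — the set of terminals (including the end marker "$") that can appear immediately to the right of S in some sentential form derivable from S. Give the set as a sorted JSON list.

Compute FIRST by fixpoint:
round 1:
  A via A→a: +{a}
  B via B→a a: +{a}
  C via C→a: +{a}
  S via S→a A: +{a}
  S via S→b B: +{b}
  FIRST[S]={a,b}  FIRST[A]={a}  FIRST[B]={a}  FIRST[C]={a}
round 2: (stable)
  FIRST[S]={a,b}  FIRST[A]={a}  FIRST[B]={a}  FIRST[C]={a}

FOLLOW iteration:
initialize: $ ∈ FOLLOW(S)
[1]
  A→a S S: FOLLOW(S) ⊇ FIRST(S) = {a,b}; new: +{a,b}
  S→a A: FOLLOW(A) ⊇ FOLLOW(S) ⊇ {$,a,b}; new: +{$,a,b}
  S→a C: FOLLOW(C) ⊇ FOLLOW(S) ⊇ {$,a,b}; new: +{$,a,b}
  S→b B: FOLLOW(B) ⊇ FOLLOW(S) ⊇ {$,a,b}; new: +{$,a,b}
  S: {$,a,b}  A: {$,a,b}  B: {$,a,b}  C: {$,a,b}
[2] (stable)
  S: {$,a,b}  A: {$,a,b}  B: {$,a,b}  C: {$,a,b}

FOLLOW(S) = ["$", "a", "b"]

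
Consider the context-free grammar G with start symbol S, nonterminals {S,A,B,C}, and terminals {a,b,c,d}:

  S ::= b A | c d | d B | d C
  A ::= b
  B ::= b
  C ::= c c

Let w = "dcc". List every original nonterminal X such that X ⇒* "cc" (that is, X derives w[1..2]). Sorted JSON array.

Convert to CNF:
  S -> T0 T2 | T1 A | T2 B | T2 C
  A -> b
  B -> b
  C -> T0 T0
  T0 -> c
  T1 -> b
  T2 -> d

CYK fill — only the sub-triangle for w[1..2]:
  [1..1]={T0}  "c"  orig:{}
  [2..2]={T0}  "c"  orig:{}
  [1..2]={C}  "cc"

Original NTs in T[1,2] deriving "cc": ["C"]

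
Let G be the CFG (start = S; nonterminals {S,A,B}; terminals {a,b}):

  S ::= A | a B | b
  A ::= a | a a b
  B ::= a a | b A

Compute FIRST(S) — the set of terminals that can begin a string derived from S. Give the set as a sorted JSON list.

FIRST sets, iterate to fixpoint:
iter 1:
  A via A→a: +{a}
  B via B→a a: +{a}
  B via B→b A: +{b}
  S via S→A: +{a}
  S via S→b: +{b}
  FIRST(S)={a,b}  FIRST(A)={a}  FIRST(B)={a,b}
iter 2: — fixpoint
  FIRST(S)={a,b}  FIRST(A)={a}  FIRST(B)={a,b}

FIRST(S) = ["a", "b"]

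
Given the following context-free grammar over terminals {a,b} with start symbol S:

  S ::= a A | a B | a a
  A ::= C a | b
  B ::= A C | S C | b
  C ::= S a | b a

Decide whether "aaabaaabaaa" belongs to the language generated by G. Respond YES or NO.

Convert to CNF:
  S -> T0 A | T0 B | T0 T0
  A -> C T0 | b
  B -> A C | S C | b
  C -> S T0 | T1 T0
  T0 -> a
  T1 -> b

Fill CYK table bottom-up:
  cell(0,0) a: {T0}  orig:{}
  cell(1,1) a: {T0}  orig:{}
  cell(2,2) a: {T0}  orig:{}
  cell(3,3) b: {A,B,T1}  orig:{A,B}
  cell(4,4) a: {T0}  orig:{}
  cell(5,5) a: {T0}  orig:{}
  cell(6,6) a: {T0}  orig:{}
  cell(7,7) b: {A,B,T1}  orig:{A,B}
  cell(8,8) a: {T0}  orig:{}
  cell(9,9) a: {T0}  orig:{}
  cell(10,10) a: {T0}  orig:{}
  cell(0,1) aa: {S}
  cell(1,2) aa: {S}
  cell(2,3) ab: {S}
  cell(3,4) ba: {C}
  cell(4,5) aa: {S}
  cell(5,6) aa: {S}
  cell(6,7) ab: {S}
  cell(7,8) ba: {C}
  cell(8,9) aa: {S}
  cell(9,10) aa: {S}
  cell(0,2) aaa: {C}
  cell(1,3) aab: ∅
  cell(2,4) aba: {C}
  cell(3,5) baa: {A}
  cell(4,6) aaa: {C}
  cell(5,7) aab: ∅
  cell(6,8) aba: {C}
  cell(7,9) baa: {A}
  cell(8,10) aaa: {C}
  cell(0,3) aaab: ∅
  cell(1,4) aaba: {B}
  cell(2,5) abaa: {A,S}
  cell(3,6) baaa: {B}
  cell(4,7) aaab: ∅
  cell(5,8) aaba: {B}
  cell(6,9) abaa: {A,S}
  cell(7,10) baaa: {B}
  cell(0,4) aaaba: {B,S}
  cell(1,5) aabaa: {S}
  cell(2,6) abaaa: {B,C,S}
  cell(3,7) baaab: ∅
  cell(4,8) aaaba: {B,S}
  cell(5,9) aabaa: {S}
  cell(6,10) abaaa: {B,C,S}
  cell(0,5) aaabaa: {C}
  cell(1,6) aabaaa: {C,S}
  cell(2,7) abaaab: ∅
  cell(3,8) baaaba: {B}
  cell(4,9) aaabaa: {C}
  cell(5,10) aabaaa: {C,S}
  cell(0,6) aaabaaa: {A,B}
  cell(1,7) aabaaab: ∅
  cell(2,8) abaaaba: {B,S}
  cell(3,9) baaabaa: {B}
  cell(4,10) aaabaaa: {A,B}
  cell(0,7) aaabaaab: ∅
  cell(1,8) aabaaaba: {B,S}
  cell(2,9) abaaabaa: {B,C,S}
  cell(3,10) baaabaaa: {B}
  cell(0,8) aaabaaaba: {B,S}
  cell(1,9) aabaaabaa: {C,S}
  cell(2,10) abaaabaaa: {A,B,C,S}
  cell(0,9) aaabaaabaa: {B,C}
  cell(1,10) aabaaabaaa: {A,B,C,S}
  cell(0,10) aaabaaabaaa: {A,B,S}

S ∈ T[0,10] ⇒ YES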